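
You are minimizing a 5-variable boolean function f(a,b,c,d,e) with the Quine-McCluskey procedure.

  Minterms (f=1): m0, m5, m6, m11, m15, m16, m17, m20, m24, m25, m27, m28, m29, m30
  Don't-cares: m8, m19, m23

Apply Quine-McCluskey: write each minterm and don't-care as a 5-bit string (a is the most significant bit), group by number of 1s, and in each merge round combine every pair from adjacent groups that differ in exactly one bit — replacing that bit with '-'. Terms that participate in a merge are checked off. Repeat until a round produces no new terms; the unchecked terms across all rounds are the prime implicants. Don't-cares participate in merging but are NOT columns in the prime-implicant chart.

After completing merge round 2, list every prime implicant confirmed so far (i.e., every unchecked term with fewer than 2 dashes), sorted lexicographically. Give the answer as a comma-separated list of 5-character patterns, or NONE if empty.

-1011, 00101, 00110, 01-11, 10-11, 111-0

size-2^0 implicants → 00000(✓)  00101  00110  01000(✓)  01011(✓)  01111(✓)  10000(✓)  10001(✓)  10011(✓)  10100(✓)  10111(✓)  11000(✓)  11001(✓)  11011(✓)  11100(✓)  11101(✓)  11110(✓)
size-2^1 implicants → -0000(✓)  -1000(✓)  -1011  0-000(✓)  01-11  1-000(✓)  1-001(✓)  1-011(✓)  1-100(✓)  10-00(✓)  10-11  100-1(✓)  1000-(✓)  11-00(✓)  11-01(✓)  110-1(✓)  1100-(✓)  111-0  1110-(✓)
size-2^2 implicants → --000  1--00  1-0-1  1-00-  11-0-
Unchecked terms (primes): --000, -1011, 00101, 00110, 01-11, 1--00, 1-0-1, 1-00-, 10-11, 11-0-, 111-0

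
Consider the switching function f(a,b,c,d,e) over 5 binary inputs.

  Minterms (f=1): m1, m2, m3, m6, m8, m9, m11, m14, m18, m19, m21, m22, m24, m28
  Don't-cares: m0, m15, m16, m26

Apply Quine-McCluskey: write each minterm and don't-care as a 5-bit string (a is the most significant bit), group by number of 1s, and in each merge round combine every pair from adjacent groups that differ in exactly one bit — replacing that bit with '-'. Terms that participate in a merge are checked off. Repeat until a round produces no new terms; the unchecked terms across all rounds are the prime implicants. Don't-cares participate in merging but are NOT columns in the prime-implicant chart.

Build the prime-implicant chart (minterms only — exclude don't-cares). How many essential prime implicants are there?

[col 0] 00000*, 00001*, 00010*, 00011*, 00110*, 01000*, 01001*, 01011*, 01110*, 01111*, 10000*, 10010*, 10011*, 10101, 10110*, 11000*, 11010*, 11100*
[col 1] -0000*, -0010*, -0011*, -0110*, -1000*, 0-000*, 0-001*, 0-011*, 0-110, 00-10*, 000-0*, 000-1*, 0000-*, 0001-*, 01-11, 010-1*, 0100-*, 0111-, 1-000*, 1-010*, 10-10*, 100-0*, 1001-*, 11-00, 110-0*
[col 2] --000, -0-10, -00-0, -001-, 0-0-1, 0-00-, 000--, 1-0-0
Prime implicants: --000, -0-10, -00-0, -001-, 0-0-1, 0-00-, 0-110, 000--, 01-11, 0111-, 1-0-0, 10101, 11-00
PI chart (minterm → PIs covering it):
  1 | 0-0-1,0-00-,000--
  2 | -0-10,-00-0,-001-,000--
  3 | -001-,0-0-1,000--
  6 | -0-10,0-110
  8 | --000,0-00-
  9 | 0-0-1,0-00-
  11 | 0-0-1,01-11
  14 | 0-110,0111-
  18 | -0-10,-00-0,-001-,1-0-0
  19 | -001-  (sole → essential)
  21 | 10101  (sole → essential)
  22 | -0-10  (sole → essential)
  24 | --000,1-0-0,11-00
  28 | 11-00  (sole → essential)
Essential prime implicants: -0-10, -001-, 10101, 11-00

4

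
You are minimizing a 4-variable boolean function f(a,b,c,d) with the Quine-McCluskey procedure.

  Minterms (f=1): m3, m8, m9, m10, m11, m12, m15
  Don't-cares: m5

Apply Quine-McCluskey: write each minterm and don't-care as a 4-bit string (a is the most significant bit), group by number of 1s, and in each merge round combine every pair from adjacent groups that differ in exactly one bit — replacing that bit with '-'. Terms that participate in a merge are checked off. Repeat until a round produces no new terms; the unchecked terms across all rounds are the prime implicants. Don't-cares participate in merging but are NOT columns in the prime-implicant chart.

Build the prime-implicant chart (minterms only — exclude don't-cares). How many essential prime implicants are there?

size-2^0 implicants → 0011(✓)  0101  1000(✓)  1001(✓)  1010(✓)  1011(✓)  1100(✓)  1111(✓)
size-2^1 implicants → -011  1-00  1-11  10-0(✓)  10-1(✓)  100-(✓)  101-(✓)
size-2^2 implicants → 10--
Unchecked terms (primes): -011, 0101, 1-00, 1-11, 10--
Minterm coverage:
  m3 ⊆ -011 [E]
  m8 ⊆ 1-00,10--
  m9 ⊆ 10-- [E]
  m10 ⊆ 10-- [E]
  m11 ⊆ -011,1-11,10--
  m12 ⊆ 1-00 [E]
  m15 ⊆ 1-11 [E]
E = {-011, 1-00, 1-11, 10--}

4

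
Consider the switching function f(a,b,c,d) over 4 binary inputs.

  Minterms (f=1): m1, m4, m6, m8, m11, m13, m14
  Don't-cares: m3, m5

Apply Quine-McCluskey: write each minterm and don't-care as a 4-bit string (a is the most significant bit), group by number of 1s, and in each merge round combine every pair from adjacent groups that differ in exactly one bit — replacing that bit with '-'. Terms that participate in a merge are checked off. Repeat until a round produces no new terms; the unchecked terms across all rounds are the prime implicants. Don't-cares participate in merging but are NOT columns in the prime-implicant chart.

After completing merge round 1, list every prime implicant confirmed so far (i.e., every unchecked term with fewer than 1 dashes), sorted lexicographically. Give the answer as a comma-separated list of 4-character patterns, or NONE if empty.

Round 0: 0001✓ 0011✓ 0100✓ 0101✓ 0110✓ 1000 1011✓ 1101✓ 1110✓
Round 1: -011 -101 -110 0-01 00-1 01-0 010-
PIs = {-011, -101, -110, 0-01, 00-1, 01-0, 010-, 1000}

1000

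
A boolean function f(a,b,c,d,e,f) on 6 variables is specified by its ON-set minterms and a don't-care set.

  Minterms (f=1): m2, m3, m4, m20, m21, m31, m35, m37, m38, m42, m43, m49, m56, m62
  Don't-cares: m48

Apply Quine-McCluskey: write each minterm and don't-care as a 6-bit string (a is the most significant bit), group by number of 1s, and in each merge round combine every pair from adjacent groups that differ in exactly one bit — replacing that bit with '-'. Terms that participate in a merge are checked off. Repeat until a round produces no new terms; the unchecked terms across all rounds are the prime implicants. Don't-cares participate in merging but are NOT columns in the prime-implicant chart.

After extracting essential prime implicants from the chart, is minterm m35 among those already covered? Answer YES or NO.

NO

Round 0: 000010✓ 000011✓ 000100✓ 010100✓ 010101✓ 011111 100011✓ 100101 100110 101010✓ 101011✓ 110000✓ 110001✓ 111000✓ 111110
Round 1: -00011 0-0100 00001- 01010- 10-011 10101- 11-000 11000-
PIs = {-00011, 0-0100, 00001-, 01010-, 011111, 10-011, 100101, 100110, 10101-, 11-000, 11000-, 111110}
Coverage chart:
  m2: 00001- ←essential
  m3: -00011,00001-
  m4: 0-0100 ←essential
  m20: 0-0100,01010-
  m21: 01010- ←essential
  m31: 011111 ←essential
  m35: -00011,10-011
  m37: 100101 ←essential
  m38: 100110 ←essential
  m42: 10101- ←essential
  m43: 10-011,10101-
  m49: 11000- ←essential
  m56: 11-000 ←essential
  m62: 111110 ←essential
Essential: 0-0100, 00001-, 01010-, 011111, 100101, 100110, 10101-, 11-000, 11000-, 111110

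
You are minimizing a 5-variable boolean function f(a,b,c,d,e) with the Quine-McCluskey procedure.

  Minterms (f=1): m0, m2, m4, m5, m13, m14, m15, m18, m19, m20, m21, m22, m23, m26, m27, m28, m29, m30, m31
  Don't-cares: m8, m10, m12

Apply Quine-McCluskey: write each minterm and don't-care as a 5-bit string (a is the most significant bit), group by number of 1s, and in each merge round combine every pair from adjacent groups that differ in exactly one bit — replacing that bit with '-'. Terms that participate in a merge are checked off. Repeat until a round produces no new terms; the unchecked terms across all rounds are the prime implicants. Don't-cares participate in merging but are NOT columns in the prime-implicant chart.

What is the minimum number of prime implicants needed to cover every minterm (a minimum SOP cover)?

Round 0: 00000✓ 00010✓ 00100✓ 00101✓ 01000✓ 01010✓ 01100✓ 01101✓ 01110✓ 01111✓ 10010✓ 10011✓ 10100✓ 10101✓ 10110✓ 10111✓ 11010✓ 11011✓ 11100✓ 11101✓ 11110✓ 11111✓
Round 1: -0010✓ -0100✓ -0101✓ -1010✓ -1100✓ -1101✓ -1110✓ -1111✓ 0-000✓ 0-010✓ 0-100✓ 0-101✓ 00-00✓ 000-0✓ 0010-✓ 01-00✓ 01-10✓ 010-0✓ 011-0✓ 011-1✓ 0110-✓ 0111-✓ 1-010✓ 1-011✓ 1-100✓ 1-101✓ 1-110✓ 1-111✓ 10-10✓ 10-11✓ 1001-✓ 101-0✓ 101-1✓ 1010-✓ 1011-✓ 11-10✓ 11-11✓ 1101-✓ 111-0✓ 111-1✓ 1110-✓ 1111-✓
Round 2: --010 --100✓ --101✓ -010-✓ -1-10 -11-0✓ -11-1✓ -110-✓ -111-✓ 0--00 0-0-0 0-10-✓ 01--0 011--✓ 1--10✓ 1--11✓ 1-01-✓ 1-1-0✓ 1-1-1✓ 1-10-✓ 1-11-✓ 10-1-✓ 101--✓ 11-1-✓ 111--✓
Round 3: --10- -11-- 1--1- 1-1--
PIs = {--010, --10-, -1-10, -11--, 0--00, 0-0-0, 01--0, 1--1-, 1-1--}
Coverage chart:
  m0: 0--00,0-0-0
  m2: --010,0-0-0
  m4: --10-,0--00
  m5: --10- ←essential
  m13: --10-,-11--
  m14: -1-10,-11--,01--0
  m15: -11-- ←essential
  m18: --010,1--1-
  m19: 1--1- ←essential
  m20: --10-,1-1--
  m21: --10-,1-1--
  m22: 1--1-,1-1--
  m23: 1--1-,1-1--
  m26: --010,-1-10,1--1-
  m27: 1--1- ←essential
  m28: --10-,-11--,1-1--
  m29: --10-,-11--,1-1--
  m30: -1-10,-11--,1--1-,1-1--
  m31: -11--,1--1-,1-1--
Essential: --10-, -11--, 1--1-
Petrick residual → 0-0-0
Min cover (4 terms): cd' + bc + a'c'e' + ad

4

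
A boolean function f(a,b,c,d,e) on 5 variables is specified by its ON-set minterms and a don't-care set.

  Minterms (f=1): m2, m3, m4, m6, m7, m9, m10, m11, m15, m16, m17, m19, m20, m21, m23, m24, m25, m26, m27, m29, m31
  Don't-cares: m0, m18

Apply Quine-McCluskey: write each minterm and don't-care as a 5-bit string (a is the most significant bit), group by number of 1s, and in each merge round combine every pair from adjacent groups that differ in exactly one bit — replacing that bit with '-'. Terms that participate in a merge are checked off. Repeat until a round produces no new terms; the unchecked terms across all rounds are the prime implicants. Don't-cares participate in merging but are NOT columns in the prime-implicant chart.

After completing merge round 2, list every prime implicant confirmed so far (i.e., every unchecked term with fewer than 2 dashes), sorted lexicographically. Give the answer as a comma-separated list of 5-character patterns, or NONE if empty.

Round 0: 00000✓ 00010✓ 00011✓ 00100✓ 00110✓ 00111✓ 01001✓ 01010✓ 01011✓ 01111✓ 10000✓ 10001✓ 10010✓ 10011✓ 10100✓ 10101✓ 10111✓ 11000✓ 11001✓ 11010✓ 11011✓ 11101✓ 11111✓
Round 1: -0000✓ -0010✓ -0011✓ -0100✓ -0111✓ -1001✓ -1010✓ -1011✓ -1111✓ 0-010✓ 0-011✓ 0-111✓ 00-00✓ 00-10✓ 00-11✓ 000-0✓ 0001-✓ 001-0✓ 0011-✓ 01-11✓ 010-1✓ 0101-✓ 1-000✓ 1-001✓ 1-010✓ 1-011✓ 1-101✓ 1-111✓ 10-00✓ 10-01✓ 10-11✓ 100-0✓ 100-1✓ 1000-✓ 1001-✓ 101-1✓ 1010-✓ 11-01✓ 11-11✓ 110-0✓ 110-1✓ 1100-✓ 1101-✓ 111-1✓
Round 2: --010✓ --011✓ --111✓ -0-00 -0-11✓ -00-0 -001-✓ -1-11✓ -10-1 -101-✓ 0--11✓ 0-01-✓ 00--0 00-1- 1--01✓ 1--11✓ 1-0-0✓ 1-0-1✓ 1-00-✓ 1-01-✓ 1-1-1✓ 10--1✓ 10-0- 100--✓ 11--1✓ 110--✓
Round 3: ---11 --01- 1---1 1-0--
PIs = {---11, --01-, -0-00, -00-0, -10-1, 00--0, 00-1-, 1---1, 1-0--, 10-0-}

NONE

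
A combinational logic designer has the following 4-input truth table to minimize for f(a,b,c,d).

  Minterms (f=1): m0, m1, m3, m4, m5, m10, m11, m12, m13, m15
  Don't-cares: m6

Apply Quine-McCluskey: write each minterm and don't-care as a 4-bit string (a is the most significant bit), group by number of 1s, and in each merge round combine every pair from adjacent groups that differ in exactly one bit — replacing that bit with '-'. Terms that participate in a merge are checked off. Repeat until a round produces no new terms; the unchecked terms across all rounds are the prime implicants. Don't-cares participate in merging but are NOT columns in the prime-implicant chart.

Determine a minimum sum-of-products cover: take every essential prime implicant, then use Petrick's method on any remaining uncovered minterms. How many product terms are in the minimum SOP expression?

[col 0] 0000*, 0001*, 0011*, 0100*, 0101*, 0110*, 1010*, 1011*, 1100*, 1101*, 1111*
[col 1] -011, -100*, -101*, 0-00*, 0-01*, 00-1, 000-*, 01-0, 010-*, 1-11, 101-, 11-1, 110-*
[col 2] -10-, 0-0-
Prime implicants: -011, -10-, 0-0-, 00-1, 01-0, 1-11, 101-, 11-1
PI chart (minterm → PIs covering it):
  0 | 0-0-  (sole → essential)
  1 | 0-0-,00-1
  3 | -011,00-1
  4 | -10-,0-0-,01-0
  5 | -10-,0-0-
  10 | 101-  (sole → essential)
  11 | -011,1-11,101-
  12 | -10-  (sole → essential)
  13 | -10-,11-1
  15 | 1-11,11-1
Essential prime implicants: -10-, 0-0-, 101-
Petrick residual → -011, 1-11
Minimum SOP uses 5 PIs: b'cd + bc' + a'c' + acd + ab'c

5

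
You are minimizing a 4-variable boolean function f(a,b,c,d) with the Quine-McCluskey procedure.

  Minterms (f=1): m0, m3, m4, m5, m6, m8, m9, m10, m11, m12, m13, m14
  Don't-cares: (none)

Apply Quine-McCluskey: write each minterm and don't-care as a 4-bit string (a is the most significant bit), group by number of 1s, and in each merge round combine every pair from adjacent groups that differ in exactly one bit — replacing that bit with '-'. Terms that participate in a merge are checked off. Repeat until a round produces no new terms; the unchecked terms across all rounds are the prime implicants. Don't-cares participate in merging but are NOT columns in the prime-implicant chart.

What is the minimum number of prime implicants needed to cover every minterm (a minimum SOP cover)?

[col 0] 0000*, 0011*, 0100*, 0101*, 0110*, 1000*, 1001*, 1010*, 1011*, 1100*, 1101*, 1110*
[col 1] -000*, -011, -100*, -101*, -110*, 0-00*, 01-0*, 010-*, 1-00*, 1-01*, 1-10*, 10-0*, 10-1*, 100-*, 101-*, 11-0*, 110-*
[col 2] --00, -1-0, -10-, 1--0, 1-0-, 10--
Prime implicants: --00, -011, -1-0, -10-, 1--0, 1-0-, 10--
PI chart (minterm → PIs covering it):
  0 | --00  (sole → essential)
  3 | -011  (sole → essential)
  4 | --00,-1-0,-10-
  5 | -10-  (sole → essential)
  6 | -1-0  (sole → essential)
  8 | --00,1--0,1-0-,10--
  9 | 1-0-,10--
  10 | 1--0,10--
  11 | -011,10--
  12 | --00,-1-0,-10-,1--0,1-0-
  13 | -10-,1-0-
  14 | -1-0,1--0
Essential prime implicants: --00, -011, -1-0, -10-
Petrick residual → 10--
Minimum SOP uses 5 PIs: c'd' + b'cd + bd' + bc' + ab'

5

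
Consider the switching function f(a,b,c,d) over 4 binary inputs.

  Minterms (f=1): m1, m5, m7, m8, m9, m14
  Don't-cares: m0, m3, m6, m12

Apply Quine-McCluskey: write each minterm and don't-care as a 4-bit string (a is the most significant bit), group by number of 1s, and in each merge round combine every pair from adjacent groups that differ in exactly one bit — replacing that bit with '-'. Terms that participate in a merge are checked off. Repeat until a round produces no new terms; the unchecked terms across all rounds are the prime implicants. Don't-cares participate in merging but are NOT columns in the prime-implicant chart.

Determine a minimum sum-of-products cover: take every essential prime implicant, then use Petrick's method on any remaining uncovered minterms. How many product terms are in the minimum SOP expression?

3

[col 0] 0000*, 0001*, 0011*, 0101*, 0110*, 0111*, 1000*, 1001*, 1100*, 1110*
[col 1] -000*, -001*, -110, 0-01*, 0-11*, 00-1*, 000-*, 01-1*, 011-, 1-00, 100-*, 11-0
[col 2] -00-, 0--1
Prime implicants: -00-, -110, 0--1, 011-, 1-00, 11-0
PI chart (minterm → PIs covering it):
  1 | -00-,0--1
  5 | 0--1  (sole → essential)
  7 | 0--1,011-
  8 | -00-,1-00
  9 | -00-  (sole → essential)
  14 | -110,11-0
Essential prime implicants: -00-, 0--1
Petrick residual → -110
Minimum SOP uses 3 PIs: b'c' + bcd' + a'd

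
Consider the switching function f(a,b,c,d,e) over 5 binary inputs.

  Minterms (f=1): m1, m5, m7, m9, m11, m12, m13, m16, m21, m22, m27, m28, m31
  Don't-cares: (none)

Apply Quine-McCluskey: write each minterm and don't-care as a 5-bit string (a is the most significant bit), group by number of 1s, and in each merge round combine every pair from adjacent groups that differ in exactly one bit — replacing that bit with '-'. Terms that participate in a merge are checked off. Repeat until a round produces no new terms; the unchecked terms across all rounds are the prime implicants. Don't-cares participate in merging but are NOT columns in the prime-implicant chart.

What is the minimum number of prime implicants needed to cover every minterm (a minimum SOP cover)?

8

[col 0] 00001*, 00101*, 00111*, 01001*, 01011*, 01100*, 01101*, 10000, 10101*, 10110, 11011*, 11100*, 11111*
[col 1] -0101, -1011, -1100, 0-001*, 0-101*, 00-01*, 001-1, 01-01*, 010-1, 0110-, 11-11
[col 2] 0--01
Prime implicants: -0101, -1011, -1100, 0--01, 001-1, 010-1, 0110-, 10000, 10110, 11-11
PI chart (minterm → PIs covering it):
  1 | 0--01  (sole → essential)
  5 | -0101,0--01,001-1
  7 | 001-1  (sole → essential)
  9 | 0--01,010-1
  11 | -1011,010-1
  12 | -1100,0110-
  13 | 0--01,0110-
  16 | 10000  (sole → essential)
  21 | -0101  (sole → essential)
  22 | 10110  (sole → essential)
  27 | -1011,11-11
  28 | -1100  (sole → essential)
  31 | 11-11  (sole → essential)
Essential prime implicants: -0101, -1100, 0--01, 001-1, 10000, 10110, 11-11
Petrick residual → -1011
Minimum SOP uses 8 PIs: b'cd'e + bc'de + bcd'e' + a'd'e + a'b'ce + ab'c'd'e' + ab'cde' + abde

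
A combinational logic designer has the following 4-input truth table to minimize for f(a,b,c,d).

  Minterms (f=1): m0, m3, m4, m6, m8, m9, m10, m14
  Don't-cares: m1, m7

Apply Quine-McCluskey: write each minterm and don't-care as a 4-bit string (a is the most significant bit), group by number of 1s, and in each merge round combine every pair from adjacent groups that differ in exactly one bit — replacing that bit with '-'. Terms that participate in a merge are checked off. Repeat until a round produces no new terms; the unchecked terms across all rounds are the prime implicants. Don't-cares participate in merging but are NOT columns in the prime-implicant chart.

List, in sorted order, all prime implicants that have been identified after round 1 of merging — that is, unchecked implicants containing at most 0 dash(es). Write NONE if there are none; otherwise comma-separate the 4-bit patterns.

NONE

Round 0: 0000✓ 0001✓ 0011✓ 0100✓ 0110✓ 0111✓ 1000✓ 1001✓ 1010✓ 1110✓
Round 1: -000✓ -001✓ -110 0-00 0-11 00-1 000-✓ 01-0 011- 1-10 10-0 100-✓
Round 2: -00-
PIs = {-00-, -110, 0-00, 0-11, 00-1, 01-0, 011-, 1-10, 10-0}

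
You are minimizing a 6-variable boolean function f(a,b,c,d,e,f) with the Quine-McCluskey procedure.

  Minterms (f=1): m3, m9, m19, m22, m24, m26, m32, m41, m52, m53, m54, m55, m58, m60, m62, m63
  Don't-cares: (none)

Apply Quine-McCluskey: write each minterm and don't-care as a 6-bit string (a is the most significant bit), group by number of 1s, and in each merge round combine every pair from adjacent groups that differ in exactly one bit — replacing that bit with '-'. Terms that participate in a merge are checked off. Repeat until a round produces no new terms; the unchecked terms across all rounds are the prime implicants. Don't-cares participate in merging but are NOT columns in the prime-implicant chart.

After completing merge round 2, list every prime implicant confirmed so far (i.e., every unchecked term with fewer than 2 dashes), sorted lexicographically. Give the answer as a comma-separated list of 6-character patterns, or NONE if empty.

size-2^0 implicants → 000011(✓)  001001(✓)  010011(✓)  010110(✓)  011000(✓)  011010(✓)  100000  101001(✓)  110100(✓)  110101(✓)  110110(✓)  110111(✓)  111010(✓)  111100(✓)  111110(✓)  111111(✓)
size-2^1 implicants → -01001  -10110  -11010  0-0011  0110-0  11-100(✓)  11-110(✓)  11-111(✓)  1101-0(✓)  1101-1(✓)  11010-(✓)  11011-(✓)  111-10  1111-0(✓)  11111-(✓)
size-2^2 implicants → 11-1-0  11-11-  1101--
Unchecked terms (primes): -01001, -10110, -11010, 0-0011, 0110-0, 100000, 11-1-0, 11-11-, 1101--, 111-10

-01001, -10110, -11010, 0-0011, 0110-0, 100000, 111-10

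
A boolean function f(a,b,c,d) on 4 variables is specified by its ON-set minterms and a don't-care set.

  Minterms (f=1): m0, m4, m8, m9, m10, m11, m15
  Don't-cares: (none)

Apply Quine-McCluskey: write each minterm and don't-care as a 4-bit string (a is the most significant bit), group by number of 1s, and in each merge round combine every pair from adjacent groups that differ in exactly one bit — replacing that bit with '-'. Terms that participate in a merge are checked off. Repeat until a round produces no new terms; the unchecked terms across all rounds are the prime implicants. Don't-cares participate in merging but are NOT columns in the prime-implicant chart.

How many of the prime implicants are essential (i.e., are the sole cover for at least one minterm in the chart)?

[col 0] 0000*, 0100*, 1000*, 1001*, 1010*, 1011*, 1111*
[col 1] -000, 0-00, 1-11, 10-0*, 10-1*, 100-*, 101-*
[col 2] 10--
Prime implicants: -000, 0-00, 1-11, 10--
PI chart (minterm → PIs covering it):
  0 | -000,0-00
  4 | 0-00  (sole → essential)
  8 | -000,10--
  9 | 10--  (sole → essential)
  10 | 10--  (sole → essential)
  11 | 1-11,10--
  15 | 1-11  (sole → essential)
Essential prime implicants: 0-00, 1-11, 10--

3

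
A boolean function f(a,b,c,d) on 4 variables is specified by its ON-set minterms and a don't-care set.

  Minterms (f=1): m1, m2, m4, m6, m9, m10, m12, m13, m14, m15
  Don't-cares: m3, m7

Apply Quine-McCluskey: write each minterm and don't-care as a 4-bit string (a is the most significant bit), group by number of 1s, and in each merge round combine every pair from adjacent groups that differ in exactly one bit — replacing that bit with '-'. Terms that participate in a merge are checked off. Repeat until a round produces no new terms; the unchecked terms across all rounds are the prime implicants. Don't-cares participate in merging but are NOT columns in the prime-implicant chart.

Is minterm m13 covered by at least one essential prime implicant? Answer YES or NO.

NO

size-2^0 implicants → 0001(✓)  0010(✓)  0011(✓)  0100(✓)  0110(✓)  0111(✓)  1001(✓)  1010(✓)  1100(✓)  1101(✓)  1110(✓)  1111(✓)
size-2^1 implicants → -001  -010(✓)  -100(✓)  -110(✓)  -111(✓)  0-10(✓)  0-11(✓)  00-1  001-(✓)  01-0(✓)  011-(✓)  1-01  1-10(✓)  11-0(✓)  11-1(✓)  110-(✓)  111-(✓)
size-2^2 implicants → --10  -1-0  -11-  0-1-  11--
Unchecked terms (primes): --10, -001, -1-0, -11-, 0-1-, 00-1, 1-01, 11--
Minterm coverage:
  m1 ⊆ -001,00-1
  m2 ⊆ --10,0-1-
  m4 ⊆ -1-0 [E]
  m6 ⊆ --10,-1-0,-11-,0-1-
  m9 ⊆ -001,1-01
  m10 ⊆ --10 [E]
  m12 ⊆ -1-0,11--
  m13 ⊆ 1-01,11--
  m14 ⊆ --10,-1-0,-11-,11--
  m15 ⊆ -11-,11--
E = {--10, -1-0}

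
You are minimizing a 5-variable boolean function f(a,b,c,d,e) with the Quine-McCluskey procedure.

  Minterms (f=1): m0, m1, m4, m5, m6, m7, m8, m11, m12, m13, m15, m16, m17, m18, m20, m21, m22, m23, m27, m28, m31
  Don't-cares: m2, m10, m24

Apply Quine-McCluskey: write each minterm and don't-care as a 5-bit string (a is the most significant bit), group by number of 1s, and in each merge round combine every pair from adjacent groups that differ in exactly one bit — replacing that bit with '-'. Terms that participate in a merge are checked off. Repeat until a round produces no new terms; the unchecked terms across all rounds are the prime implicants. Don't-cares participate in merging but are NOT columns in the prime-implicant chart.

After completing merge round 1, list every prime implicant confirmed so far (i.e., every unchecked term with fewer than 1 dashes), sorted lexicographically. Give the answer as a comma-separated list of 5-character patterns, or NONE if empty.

NONE

[col 0] 00000*, 00001*, 00010*, 00100*, 00101*, 00110*, 00111*, 01000*, 01010*, 01011*, 01100*, 01101*, 01111*, 10000*, 10001*, 10010*, 10100*, 10101*, 10110*, 10111*, 11000*, 11011*, 11100*, 11111*
[col 1] -0000*, -0001*, -0010*, -0100*, -0101*, -0110*, -0111*, -1000*, -1011*, -1100*, -1111*, 0-000*, 0-010*, 0-100*, 0-101*, 0-111*, 00-00*, 00-01*, 00-10*, 000-0*, 0000-*, 001-0*, 001-1*, 0010-*, 0011-*, 01-00*, 01-11*, 010-0*, 0101-, 011-1*, 0110-*, 1-000*, 1-100*, 1-111*, 10-00*, 10-01*, 10-10*, 100-0*, 1000-*, 101-0*, 101-1*, 1010-*, 1011-*, 11-00*, 11-11*
[col 2] --000*, --100*, --111, -0-00*, -0-01*, -0-10*, -00-0*, -000-*, -01-0*, -01-1*, -010-*, -011-*, -1-00*, -1-11, 0--00*, 0-0-0, 0-1-1, 0-10-, 00--0*, 00-0-*, 001--*, 1--00*, 10--0*, 10-0-*, 101--*
[col 3] ---00, -0--0, -0-0-, -01--
Prime implicants: ---00, --111, -0--0, -0-0-, -01--, -1-11, 0-0-0, 0-1-1, 0-10-, 0101-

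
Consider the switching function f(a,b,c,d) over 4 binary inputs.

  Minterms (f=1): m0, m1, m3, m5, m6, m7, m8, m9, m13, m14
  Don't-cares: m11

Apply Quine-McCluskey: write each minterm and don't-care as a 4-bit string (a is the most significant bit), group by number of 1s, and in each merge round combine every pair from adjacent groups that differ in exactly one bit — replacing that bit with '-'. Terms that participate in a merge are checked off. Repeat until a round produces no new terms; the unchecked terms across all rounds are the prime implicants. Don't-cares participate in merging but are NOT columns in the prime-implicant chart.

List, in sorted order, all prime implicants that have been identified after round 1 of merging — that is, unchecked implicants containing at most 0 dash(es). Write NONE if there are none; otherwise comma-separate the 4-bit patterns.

[col 0] 0000*, 0001*, 0011*, 0101*, 0110*, 0111*, 1000*, 1001*, 1011*, 1101*, 1110*
[col 1] -000*, -001*, -011*, -101*, -110, 0-01*, 0-11*, 00-1*, 000-*, 01-1*, 011-, 1-01*, 10-1*, 100-*
[col 2] --01, -0-1, -00-, 0--1
Prime implicants: --01, -0-1, -00-, -110, 0--1, 011-

NONE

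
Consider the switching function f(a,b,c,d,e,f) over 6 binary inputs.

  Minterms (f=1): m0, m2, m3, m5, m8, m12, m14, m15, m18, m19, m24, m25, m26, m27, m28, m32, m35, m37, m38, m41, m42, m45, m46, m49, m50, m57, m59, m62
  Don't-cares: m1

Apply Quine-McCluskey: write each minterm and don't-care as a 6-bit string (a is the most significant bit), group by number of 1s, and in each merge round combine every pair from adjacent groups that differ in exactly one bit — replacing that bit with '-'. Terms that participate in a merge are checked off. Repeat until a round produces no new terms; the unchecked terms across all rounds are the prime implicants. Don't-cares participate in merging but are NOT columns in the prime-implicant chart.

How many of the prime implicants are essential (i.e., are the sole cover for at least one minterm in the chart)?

Round 0: 000000✓ 000001✓ 000010✓ 000011✓ 000101✓ 001000✓ 001100✓ 001110✓ 001111✓ 010010✓ 010011✓ 011000✓ 011001✓ 011010✓ 011011✓ 011100✓ 100000✓ 100011✓ 100101✓ 100110✓ 101001✓ 101010✓ 101101✓ 101110✓ 110001✓ 110010✓ 111001✓ 111011✓ 111110✓
Round 1: -00000 -00011 -00101 -01110 -10010 -11001✓ -11011✓ 0-0010✓ 0-0011✓ 0-1000✓ 0-1100✓ 00-000 000-01 0000-0✓ 0000-1✓ 00000-✓ 00001-✓ 001-00✓ 0011-0 00111- 01-010✓ 01-011✓ 01001-✓ 011-00✓ 0110-0✓ 0110-1✓ 01100-✓ 01101-✓ 1-1001 1-1110 10-101 10-110 101-01 101-10 11-001 1110-1✓
Round 2: -110-1 0-001- 0-1-00 0000-- 01-01- 0110--
PIs = {-00000, -00011, -00101, -01110, -10010, -110-1, 0-001-, 0-1-00, 00-000, 000-01, 0000--, 0011-0, 00111-, 01-01-, 0110--, 1-1001, 1-1110, 10-101, 10-110, 101-01, 101-10, 11-001}
Coverage chart:
  m0: -00000,00-000,0000--
  m2: 0-001-,0000--
  m3: -00011,0-001-,0000--
  m5: -00101,000-01
  m8: 0-1-00,00-000
  m12: 0-1-00,0011-0
  m14: -01110,0011-0,00111-
  m15: 00111- ←essential
  m18: -10010,0-001-,01-01-
  m19: 0-001-,01-01-
  m24: 0-1-00,0110--
  m25: -110-1,0110--
  m26: 01-01-,0110--
  m27: -110-1,01-01-,0110--
  m28: 0-1-00 ←essential
  m32: -00000 ←essential
  m35: -00011 ←essential
  m37: -00101,10-101
  m38: 10-110 ←essential
  m41: 1-1001,101-01
  m42: 101-10 ←essential
  m45: 10-101,101-01
  m46: -01110,1-1110,10-110,101-10
  m49: 11-001 ←essential
  m50: -10010 ←essential
  m57: -110-1,1-1001,11-001
  m59: -110-1 ←essential
  m62: 1-1110 ←essential
Essential: -00000, -00011, -10010, -110-1, 0-1-00, 00111-, 1-1110, 10-110, 101-10, 11-001

10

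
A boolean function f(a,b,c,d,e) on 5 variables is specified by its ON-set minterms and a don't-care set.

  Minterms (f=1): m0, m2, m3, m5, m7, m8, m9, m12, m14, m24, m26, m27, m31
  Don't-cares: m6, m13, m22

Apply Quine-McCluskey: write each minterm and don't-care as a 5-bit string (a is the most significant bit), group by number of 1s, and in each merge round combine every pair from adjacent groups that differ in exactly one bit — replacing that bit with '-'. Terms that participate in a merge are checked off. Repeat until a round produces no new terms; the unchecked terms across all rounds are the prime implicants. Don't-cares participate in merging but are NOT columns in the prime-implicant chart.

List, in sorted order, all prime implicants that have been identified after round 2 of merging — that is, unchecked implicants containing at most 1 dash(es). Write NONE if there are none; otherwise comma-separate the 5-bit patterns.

Round 0: 00000✓ 00010✓ 00011✓ 00101✓ 00110✓ 00111✓ 01000✓ 01001✓ 01100✓ 01101✓ 01110✓ 10110✓ 11000✓ 11010✓ 11011✓ 11111✓
Round 1: -0110 -1000 0-000 0-101 0-110 00-10✓ 00-11✓ 000-0 0001-✓ 001-1 0011-✓ 01-00✓ 01-01✓ 0100-✓ 011-0 0110-✓ 11-11 110-0 1101-
Round 2: 00-1- 01-0-
PIs = {-0110, -1000, 0-000, 0-101, 0-110, 00-1-, 000-0, 001-1, 01-0-, 011-0, 11-11, 110-0, 1101-}

-0110, -1000, 0-000, 0-101, 0-110, 000-0, 001-1, 011-0, 11-11, 110-0, 1101-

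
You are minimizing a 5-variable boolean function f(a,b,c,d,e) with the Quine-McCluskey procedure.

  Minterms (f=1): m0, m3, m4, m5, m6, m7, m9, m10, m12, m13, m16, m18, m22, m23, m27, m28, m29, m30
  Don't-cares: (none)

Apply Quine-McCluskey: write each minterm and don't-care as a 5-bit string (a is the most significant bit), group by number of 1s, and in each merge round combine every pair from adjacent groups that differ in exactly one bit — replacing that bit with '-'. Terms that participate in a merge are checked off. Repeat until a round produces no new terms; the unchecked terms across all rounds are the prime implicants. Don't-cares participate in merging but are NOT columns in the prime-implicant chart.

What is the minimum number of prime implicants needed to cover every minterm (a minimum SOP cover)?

size-2^0 implicants → 00000(✓)  00011(✓)  00100(✓)  00101(✓)  00110(✓)  00111(✓)  01001(✓)  01010  01100(✓)  01101(✓)  10000(✓)  10010(✓)  10110(✓)  10111(✓)  11011  11100(✓)  11101(✓)  11110(✓)
size-2^1 implicants → -0000  -0110(✓)  -0111(✓)  -1100(✓)  -1101(✓)  0-100(✓)  0-101(✓)  00-00  00-11  001-0(✓)  001-1(✓)  0010-(✓)  0011-(✓)  01-01  0110-(✓)  1-110  10-10  100-0  1011-(✓)  111-0  1110-(✓)
size-2^2 implicants → -011-  -110-  0-10-  001--
Unchecked terms (primes): -0000, -011-, -110-, 0-10-, 00-00, 00-11, 001--, 01-01, 01010, 1-110, 10-10, 100-0, 11011, 111-0
Minterm coverage:
  m0 ⊆ -0000,00-00
  m3 ⊆ 00-11 [E]
  m4 ⊆ 0-10-,00-00,001--
  m5 ⊆ 0-10-,001--
  m6 ⊆ -011-,001--
  m7 ⊆ -011-,00-11,001--
  m9 ⊆ 01-01 [E]
  m10 ⊆ 01010 [E]
  m12 ⊆ -110-,0-10-
  m13 ⊆ -110-,0-10-,01-01
  m16 ⊆ -0000,100-0
  m18 ⊆ 10-10,100-0
  m22 ⊆ -011-,1-110,10-10
  m23 ⊆ -011- [E]
  m27 ⊆ 11011 [E]
  m28 ⊆ -110-,111-0
  m29 ⊆ -110- [E]
  m30 ⊆ 1-110,111-0
E = {-011-, -110-, 00-11, 01-01, 01010, 11011}
Petrick residual → -0000, 0-10-, 1-110, 10-10
Cover = b'c'd'e' + b'cd + bcd' + a'cd' + a'b'de + a'bd'e + a'bc'de' + acde' + ab'de' + abc'de  |cover|=10

10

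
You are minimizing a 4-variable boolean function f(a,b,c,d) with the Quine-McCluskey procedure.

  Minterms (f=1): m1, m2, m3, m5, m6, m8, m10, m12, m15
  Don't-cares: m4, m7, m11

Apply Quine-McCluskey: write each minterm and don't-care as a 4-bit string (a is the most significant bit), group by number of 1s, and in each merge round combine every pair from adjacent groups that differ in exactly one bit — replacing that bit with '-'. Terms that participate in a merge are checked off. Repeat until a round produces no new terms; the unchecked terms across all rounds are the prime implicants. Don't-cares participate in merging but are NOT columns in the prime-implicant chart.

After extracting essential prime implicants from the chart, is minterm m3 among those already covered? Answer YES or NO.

YES

size-2^0 implicants → 0001(✓)  0010(✓)  0011(✓)  0100(✓)  0101(✓)  0110(✓)  0111(✓)  1000(✓)  1010(✓)  1011(✓)  1100(✓)  1111(✓)
size-2^1 implicants → -010(✓)  -011(✓)  -100  -111(✓)  0-01(✓)  0-10(✓)  0-11(✓)  00-1(✓)  001-(✓)  01-0(✓)  01-1(✓)  010-(✓)  011-(✓)  1-00  1-11(✓)  10-0  101-(✓)
size-2^2 implicants → --11  -01-  0--1  0-1-  01--
Unchecked terms (primes): --11, -01-, -100, 0--1, 0-1-, 01--, 1-00, 10-0
Minterm coverage:
  m1 ⊆ 0--1 [E]
  m2 ⊆ -01-,0-1-
  m3 ⊆ --11,-01-,0--1,0-1-
  m5 ⊆ 0--1,01--
  m6 ⊆ 0-1-,01--
  m8 ⊆ 1-00,10-0
  m10 ⊆ -01-,10-0
  m12 ⊆ -100,1-00
  m15 ⊆ --11 [E]
E = {--11, 0--1}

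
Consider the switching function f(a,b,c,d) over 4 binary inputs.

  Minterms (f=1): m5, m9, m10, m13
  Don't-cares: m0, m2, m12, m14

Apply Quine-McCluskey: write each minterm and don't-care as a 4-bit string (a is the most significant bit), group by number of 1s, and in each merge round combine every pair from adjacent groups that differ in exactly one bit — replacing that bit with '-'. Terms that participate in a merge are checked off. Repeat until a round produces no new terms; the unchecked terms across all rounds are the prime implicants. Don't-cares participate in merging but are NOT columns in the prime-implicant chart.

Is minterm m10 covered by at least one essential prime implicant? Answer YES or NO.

NO

[col 0] 0000*, 0010*, 0101*, 1001*, 1010*, 1100*, 1101*, 1110*
[col 1] -010, -101, 00-0, 1-01, 1-10, 11-0, 110-
Prime implicants: -010, -101, 00-0, 1-01, 1-10, 11-0, 110-
PI chart (minterm → PIs covering it):
  5 | -101  (sole → essential)
  9 | 1-01  (sole → essential)
  10 | -010,1-10
  13 | -101,1-01,110-
Essential prime implicants: -101, 1-01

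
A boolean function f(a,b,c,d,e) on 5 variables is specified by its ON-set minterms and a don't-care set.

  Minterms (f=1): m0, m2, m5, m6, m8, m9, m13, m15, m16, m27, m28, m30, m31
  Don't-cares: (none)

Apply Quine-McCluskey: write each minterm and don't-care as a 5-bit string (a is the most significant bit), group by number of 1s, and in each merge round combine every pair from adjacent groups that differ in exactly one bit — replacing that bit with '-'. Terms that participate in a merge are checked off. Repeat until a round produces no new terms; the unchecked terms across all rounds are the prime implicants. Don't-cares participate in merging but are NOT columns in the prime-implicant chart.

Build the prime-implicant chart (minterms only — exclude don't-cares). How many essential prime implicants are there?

Round 0: 00000✓ 00010✓ 00101✓ 00110✓ 01000✓ 01001✓ 01101✓ 01111✓ 10000✓ 11011✓ 11100✓ 11110✓ 11111✓
Round 1: -0000 -1111 0-000 0-101 00-10 000-0 01-01 0100- 011-1 11-11 111-0 1111-
PIs = {-0000, -1111, 0-000, 0-101, 00-10, 000-0, 01-01, 0100-, 011-1, 11-11, 111-0, 1111-}
Coverage chart:
  m0: -0000,0-000,000-0
  m2: 00-10,000-0
  m5: 0-101 ←essential
  m6: 00-10 ←essential
  m8: 0-000,0100-
  m9: 01-01,0100-
  m13: 0-101,01-01,011-1
  m15: -1111,011-1
  m16: -0000 ←essential
  m27: 11-11 ←essential
  m28: 111-0 ←essential
  m30: 111-0,1111-
  m31: -1111,11-11,1111-
Essential: -0000, 0-101, 00-10, 11-11, 111-0

5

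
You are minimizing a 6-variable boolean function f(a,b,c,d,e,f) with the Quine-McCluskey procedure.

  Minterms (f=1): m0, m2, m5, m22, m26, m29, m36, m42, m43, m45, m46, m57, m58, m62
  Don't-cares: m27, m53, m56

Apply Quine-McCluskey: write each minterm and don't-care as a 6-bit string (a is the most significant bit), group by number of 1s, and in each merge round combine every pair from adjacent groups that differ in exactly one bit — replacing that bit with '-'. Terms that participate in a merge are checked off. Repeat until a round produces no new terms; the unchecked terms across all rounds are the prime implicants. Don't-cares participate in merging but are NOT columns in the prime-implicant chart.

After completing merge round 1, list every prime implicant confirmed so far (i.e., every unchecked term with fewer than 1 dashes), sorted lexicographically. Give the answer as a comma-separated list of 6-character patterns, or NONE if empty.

000101, 010110, 011101, 100100, 101101, 110101

[col 0] 000000*, 000010*, 000101, 010110, 011010*, 011011*, 011101, 100100, 101010*, 101011*, 101101, 101110*, 110101, 111000*, 111001*, 111010*, 111110*
[col 1] -11010, 0000-0, 01101-, 1-1010*, 1-1110*, 101-10*, 10101-, 111-10*, 1110-0, 11100-
[col 2] 1-1-10
Prime implicants: -11010, 0000-0, 000101, 010110, 01101-, 011101, 1-1-10, 100100, 10101-, 101101, 110101, 1110-0, 11100-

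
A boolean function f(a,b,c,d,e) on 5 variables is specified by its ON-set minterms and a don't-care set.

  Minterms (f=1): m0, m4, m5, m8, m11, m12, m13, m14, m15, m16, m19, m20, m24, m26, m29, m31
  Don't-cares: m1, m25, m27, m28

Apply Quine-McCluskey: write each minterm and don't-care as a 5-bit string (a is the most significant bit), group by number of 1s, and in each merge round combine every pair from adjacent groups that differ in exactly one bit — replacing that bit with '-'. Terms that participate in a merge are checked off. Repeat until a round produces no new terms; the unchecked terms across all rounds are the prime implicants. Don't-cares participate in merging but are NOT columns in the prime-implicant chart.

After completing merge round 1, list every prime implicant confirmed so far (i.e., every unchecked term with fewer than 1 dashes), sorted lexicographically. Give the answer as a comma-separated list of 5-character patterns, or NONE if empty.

NONE

Round 0: 00000✓ 00001✓ 00100✓ 00101✓ 01000✓ 01011✓ 01100✓ 01101✓ 01110✓ 01111✓ 10000✓ 10011✓ 10100✓ 11000✓ 11001✓ 11010✓ 11011✓ 11100✓ 11101✓ 11111✓
Round 1: -0000✓ -0100✓ -1000✓ -1011✓ -1100✓ -1101✓ -1111✓ 0-000✓ 0-100✓ 0-101✓ 00-00✓ 00-01✓ 0000-✓ 0010-✓ 01-00✓ 01-11✓ 011-0✓ 011-1✓ 0110-✓ 0111-✓ 1-000✓ 1-011 1-100✓ 10-00✓ 11-00✓ 11-01✓ 11-11✓ 110-0✓ 110-1✓ 1100-✓ 1101-✓ 111-1✓ 1110-✓
Round 2: --000✓ --100✓ -0-00✓ -1-00✓ -1-11 -11-1 -110- 0--00✓ 0-10- 00-0- 011-- 1--00✓ 11--1 11-0- 110--
Round 3: ---00
PIs = {---00, -1-11, -11-1, -110-, 0-10-, 00-0-, 011--, 1-011, 11--1, 11-0-, 110--}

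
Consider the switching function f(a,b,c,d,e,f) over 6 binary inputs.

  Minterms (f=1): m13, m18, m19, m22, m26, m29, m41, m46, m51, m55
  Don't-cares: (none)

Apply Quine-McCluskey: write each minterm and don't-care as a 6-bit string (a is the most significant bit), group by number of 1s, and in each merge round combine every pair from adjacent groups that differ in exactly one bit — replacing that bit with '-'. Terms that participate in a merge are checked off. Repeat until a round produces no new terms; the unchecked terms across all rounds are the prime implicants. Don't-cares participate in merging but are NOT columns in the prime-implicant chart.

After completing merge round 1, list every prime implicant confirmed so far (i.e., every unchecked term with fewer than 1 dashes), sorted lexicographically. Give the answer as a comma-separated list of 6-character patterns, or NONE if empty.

101001, 101110

size-2^0 implicants → 001101(✓)  010010(✓)  010011(✓)  010110(✓)  011010(✓)  011101(✓)  101001  101110  110011(✓)  110111(✓)
size-2^1 implicants → -10011  0-1101  01-010  010-10  01001-  110-11
Unchecked terms (primes): -10011, 0-1101, 01-010, 010-10, 01001-, 101001, 101110, 110-11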